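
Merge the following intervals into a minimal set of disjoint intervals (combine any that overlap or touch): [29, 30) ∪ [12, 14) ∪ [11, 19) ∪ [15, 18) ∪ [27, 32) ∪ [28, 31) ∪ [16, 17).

Sort by start: [11, 19), [12, 14), [15, 18), [16, 17), [27, 32), [28, 31), [29, 30).
[12, 14) overlaps/touches [11, 19) → extend to [11, 19).
[15, 18) overlaps/touches [11, 19) → extend to [11, 19).
[16, 17) overlaps/touches [11, 19) → extend to [11, 19).
[27, 32) is disjoint → start new block.
[28, 31) overlaps/touches [27, 32) → extend to [27, 32).
[29, 30) overlaps/touches [27, 32) → extend to [27, 32).

[11, 19) ∪ [27, 32)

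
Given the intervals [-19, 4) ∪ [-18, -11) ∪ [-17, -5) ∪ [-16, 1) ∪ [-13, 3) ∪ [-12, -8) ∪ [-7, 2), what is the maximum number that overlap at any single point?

Sweep endpoints in order; track running count of active intervals.
Peak of 6 reached at -12.

6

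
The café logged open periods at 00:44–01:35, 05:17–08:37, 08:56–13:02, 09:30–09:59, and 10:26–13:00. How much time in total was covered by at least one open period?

8 h 17 min

Merged: 00:44-01:35, 05:17-08:37, 08:56-13:02.
Lengths: 51 min + 3 h 20 min + 4 h 6 min = 8 h 17 min.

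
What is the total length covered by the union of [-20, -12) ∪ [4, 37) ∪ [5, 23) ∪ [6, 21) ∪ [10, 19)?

Merged: [-20, -12), [4, 37).
Lengths: 8 + 33 = 41.

41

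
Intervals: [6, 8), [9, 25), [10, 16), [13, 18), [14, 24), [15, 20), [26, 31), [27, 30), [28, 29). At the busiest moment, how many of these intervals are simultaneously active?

5

Sweep endpoints in order; track running count of active intervals.
Peak of 5 reached at 15.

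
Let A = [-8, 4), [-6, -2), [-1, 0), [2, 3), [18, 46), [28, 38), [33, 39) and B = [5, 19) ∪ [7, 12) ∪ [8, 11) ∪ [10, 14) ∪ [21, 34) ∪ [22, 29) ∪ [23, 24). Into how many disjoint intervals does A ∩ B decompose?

Merge the first list: [-8, 4), [18, 46).
Merge the second list: [5, 19), [21, 34).
A ∩ B = [18, 19), [21, 34).
That is 2 disjoint pieces.

2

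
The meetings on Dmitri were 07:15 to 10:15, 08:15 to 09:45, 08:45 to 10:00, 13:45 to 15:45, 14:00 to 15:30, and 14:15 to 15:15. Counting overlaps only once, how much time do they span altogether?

5 h

Merged: 07:15-10:15, 13:45-15:45.
Lengths: 3 h + 2 h = 5 h.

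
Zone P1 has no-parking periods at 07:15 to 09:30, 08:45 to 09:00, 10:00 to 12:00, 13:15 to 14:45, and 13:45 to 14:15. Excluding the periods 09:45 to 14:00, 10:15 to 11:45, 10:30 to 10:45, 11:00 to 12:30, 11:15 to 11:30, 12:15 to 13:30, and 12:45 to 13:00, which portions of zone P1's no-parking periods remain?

A, merged: 07:15-09:30, 10:00-12:00, 13:15-14:45.
B, merged: 09:45-14:00.
07:15-09:30 is untouched.
10:00-12:00 lies entirely inside B → drops out.
13:15-14:45 with B removed leaves 14:00-14:45.

07:15-09:30, 14:00-14:45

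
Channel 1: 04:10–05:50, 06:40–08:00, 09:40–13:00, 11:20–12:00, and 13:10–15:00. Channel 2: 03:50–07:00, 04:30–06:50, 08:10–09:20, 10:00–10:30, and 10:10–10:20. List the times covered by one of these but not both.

First set merges to 04:10–05:50, 06:40–08:00, 09:40–13:00, 13:10–15:00.
Second set merges to 03:50–07:00, 08:10–09:20, 10:00–10:30.
A but not B: 07:00–08:00, 09:40–10:00, 10:30–13:00, 13:10–15:00.
B but not A: 03:50–04:10, 05:50–06:40, 08:10–09:20.
Combining gives A △ B.

03:50–04:10, 05:50–06:40, 07:00–08:00, 08:10–09:20, 09:40–10:00, 10:30–13:00, 13:10–15:00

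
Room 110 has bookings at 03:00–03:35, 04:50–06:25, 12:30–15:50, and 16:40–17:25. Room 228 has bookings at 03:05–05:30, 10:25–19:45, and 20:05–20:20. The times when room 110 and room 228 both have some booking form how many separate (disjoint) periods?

A ∩ B = 03:05–03:35, 04:50–05:30, 12:30–15:50, 16:40–17:25.
That is 4 disjoint pieces.

4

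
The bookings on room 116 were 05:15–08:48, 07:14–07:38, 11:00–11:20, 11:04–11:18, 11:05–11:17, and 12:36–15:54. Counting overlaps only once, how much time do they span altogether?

Merged: 05:15-08:48, 11:00-11:20, 12:36-15:54.
Lengths: 3 h 33 min + 20 min + 3 h 18 min = 7 h 11 min.

7 h 11 min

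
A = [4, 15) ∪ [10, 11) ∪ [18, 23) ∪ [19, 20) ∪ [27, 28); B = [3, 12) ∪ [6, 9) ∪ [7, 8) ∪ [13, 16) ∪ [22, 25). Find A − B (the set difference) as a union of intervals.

[12, 13) ∪ [18, 22) ∪ [27, 28)

A, merged: [4, 15), [18, 23), [27, 28).
B, merged: [3, 12), [13, 16), [22, 25).
[4, 15) \ B = [12, 13).
[18, 23) \ B = [18, 22).
[27, 28): nothing removed.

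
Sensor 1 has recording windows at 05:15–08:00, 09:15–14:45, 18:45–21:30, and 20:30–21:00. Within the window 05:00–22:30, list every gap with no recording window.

05:00–05:15, 08:00–09:15, 14:45–18:45, 21:30–22:30

The merged coverage is 05:15–08:00, 09:15–14:45, 18:45–21:30.
Gaps within 05:00–22:30: 05:00–05:15, 08:00–09:15, 14:45–18:45, 21:30–22:30.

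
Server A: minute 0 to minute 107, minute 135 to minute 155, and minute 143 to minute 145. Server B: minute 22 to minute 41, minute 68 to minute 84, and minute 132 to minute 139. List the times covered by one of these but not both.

minute 0 to minute 22, minute 41 to minute 68, minute 84 to minute 107, minute 132 to minute 135, minute 139 to minute 155

Merge the first list: minute 0 to minute 107, minute 135 to minute 155.
A \ B = minute 0 to minute 22, minute 41 to minute 68, minute 84 to minute 107, minute 139 to minute 155.
B \ A = minute 132 to minute 135.
Union of the two gives the symmetric difference.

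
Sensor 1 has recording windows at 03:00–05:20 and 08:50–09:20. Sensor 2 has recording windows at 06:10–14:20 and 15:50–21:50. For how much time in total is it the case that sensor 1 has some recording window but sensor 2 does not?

A \ B = 03:00-05:20.
Total: 2 h 20 min.

2 h 20 min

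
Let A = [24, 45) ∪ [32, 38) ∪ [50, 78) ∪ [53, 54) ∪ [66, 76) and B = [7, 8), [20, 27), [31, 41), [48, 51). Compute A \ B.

First set merges to [24, 45), [50, 78).
[24, 45) \ B = [27, 31), [41, 45).
[50, 78) \ B = [51, 78).

[27, 31) ∪ [41, 45) ∪ [51, 78)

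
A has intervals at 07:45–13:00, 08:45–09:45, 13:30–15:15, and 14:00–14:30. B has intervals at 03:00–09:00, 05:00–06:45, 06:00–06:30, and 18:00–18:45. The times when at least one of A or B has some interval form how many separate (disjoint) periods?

A, merged: 07:45–13:00, 13:30–15:15.
B, merged: 03:00–09:00, 18:00–18:45.
A ∪ B = 03:00–13:00, 13:30–15:15, 18:00–18:45.
That is 3 disjoint pieces.

3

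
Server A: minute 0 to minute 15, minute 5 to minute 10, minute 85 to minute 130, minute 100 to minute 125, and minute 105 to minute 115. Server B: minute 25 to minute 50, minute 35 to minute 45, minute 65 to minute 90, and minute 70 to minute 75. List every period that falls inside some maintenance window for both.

minute 85 to minute 90

Merge the first list: minute 0 to minute 15, minute 85 to minute 130.
Merge the second list: minute 25 to minute 50, minute 65 to minute 90.
minute 0 to minute 15 falls entirely outside B.
minute 85 to minute 130 overlaps B on minute 85 to minute 90.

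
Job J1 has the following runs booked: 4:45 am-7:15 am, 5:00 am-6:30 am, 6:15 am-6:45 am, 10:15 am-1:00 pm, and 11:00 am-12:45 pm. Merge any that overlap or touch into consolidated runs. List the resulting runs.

4:45 am–7:15 am, 10:15 am–1:00 pm

5:00 am–6:30 am overlaps/touches 4:45 am–7:15 am → extend to 4:45 am–7:15 am.
6:15 am–6:45 am overlaps/touches 4:45 am–7:15 am → extend to 4:45 am–7:15 am.
10:15 am–1:00 pm is disjoint → start new block.
11:00 am–12:45 pm overlaps/touches 10:15 am–1:00 pm → extend to 10:15 am–1:00 pm.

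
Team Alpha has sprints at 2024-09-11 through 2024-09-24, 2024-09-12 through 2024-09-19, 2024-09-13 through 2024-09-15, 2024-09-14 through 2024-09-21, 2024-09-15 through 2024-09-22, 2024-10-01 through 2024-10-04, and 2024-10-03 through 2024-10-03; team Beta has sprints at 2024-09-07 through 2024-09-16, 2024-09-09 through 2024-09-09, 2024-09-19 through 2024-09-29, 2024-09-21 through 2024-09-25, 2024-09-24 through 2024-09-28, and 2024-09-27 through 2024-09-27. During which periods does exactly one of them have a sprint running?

A, merged: 2024-09-11 through 2024-09-24, 2024-10-01 through 2024-10-04.
B, merged: 2024-09-07 through 2024-09-16, 2024-09-19 through 2024-09-29.
A but not B: 2024-09-17 through 2024-09-18, 2024-10-01 through 2024-10-04.
B but not A: 2024-09-07 through 2024-09-10, 2024-09-25 through 2024-09-29.
Combining gives A △ B.

2024-09-07 through 2024-09-10, 2024-09-17 through 2024-09-18, 2024-09-25 through 2024-09-29, 2024-10-01 through 2024-10-04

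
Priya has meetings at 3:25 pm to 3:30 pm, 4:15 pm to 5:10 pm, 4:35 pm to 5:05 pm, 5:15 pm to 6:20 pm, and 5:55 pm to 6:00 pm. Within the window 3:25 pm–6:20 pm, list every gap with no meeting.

The merged coverage is 3:25 pm-3:30 pm, 4:15 pm-5:10 pm, 5:15 pm-6:20 pm.
Gaps within 3:25 pm-6:20 pm: 3:30 pm-4:15 pm, 5:10 pm-5:15 pm.

3:30 pm-4:15 pm, 5:10 pm-5:15 pm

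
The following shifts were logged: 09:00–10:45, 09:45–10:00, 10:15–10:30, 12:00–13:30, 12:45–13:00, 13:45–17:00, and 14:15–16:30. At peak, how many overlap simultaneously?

2

Walk the sorted start/end points keeping a running depth.
The depth first hits 2 at 09:45.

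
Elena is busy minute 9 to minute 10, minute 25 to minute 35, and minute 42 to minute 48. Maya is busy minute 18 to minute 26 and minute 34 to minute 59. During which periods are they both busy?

minute 25 to minute 26, minute 34 to minute 35, minute 42 to minute 48

minute 9 to minute 10 falls entirely outside B.
minute 25 to minute 35 overlaps B on minute 25 to minute 26, minute 34 to minute 35.
minute 42 to minute 48 overlaps B on minute 42 to minute 48.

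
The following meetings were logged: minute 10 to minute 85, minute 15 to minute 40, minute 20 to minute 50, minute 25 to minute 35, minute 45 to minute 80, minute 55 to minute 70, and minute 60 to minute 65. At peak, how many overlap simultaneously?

Sweep endpoints in order; track running count of active intervals.
Peak of 4 reached at minute 25.

4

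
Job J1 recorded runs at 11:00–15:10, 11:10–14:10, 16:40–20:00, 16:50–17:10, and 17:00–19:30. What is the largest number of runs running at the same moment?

Walk the sorted start/end points keeping a running depth.
The depth first hits 3 at 17:00.

3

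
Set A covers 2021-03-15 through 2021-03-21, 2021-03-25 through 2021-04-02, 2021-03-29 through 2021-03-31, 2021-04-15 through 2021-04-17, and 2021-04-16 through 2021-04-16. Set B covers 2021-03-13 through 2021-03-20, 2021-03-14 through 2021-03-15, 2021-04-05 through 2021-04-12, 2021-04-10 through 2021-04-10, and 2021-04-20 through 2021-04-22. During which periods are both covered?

A, merged: 2021-03-15 through 2021-03-21, 2021-03-25 through 2021-04-02, 2021-04-15 through 2021-04-17.
B, merged: 2021-03-13 through 2021-03-20, 2021-04-05 through 2021-04-12, 2021-04-20 through 2021-04-22.
2021-03-15 through 2021-03-21 overlaps B on 2021-03-15 through 2021-03-20.
2021-03-25 through 2021-04-02 falls entirely outside B.
2021-04-15 through 2021-04-17 falls entirely outside B.

2021-03-15 through 2021-03-20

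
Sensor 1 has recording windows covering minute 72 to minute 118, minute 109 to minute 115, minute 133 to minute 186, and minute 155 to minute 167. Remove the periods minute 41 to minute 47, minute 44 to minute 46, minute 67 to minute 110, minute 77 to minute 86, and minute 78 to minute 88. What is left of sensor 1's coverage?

A, merged: minute 72 to minute 118, minute 133 to minute 186.
B, merged: minute 41 to minute 47, minute 67 to minute 110.
minute 72 to minute 118 \ B = minute 110 to minute 118.
minute 133 to minute 186: nothing removed.

minute 110 to minute 118, minute 133 to minute 186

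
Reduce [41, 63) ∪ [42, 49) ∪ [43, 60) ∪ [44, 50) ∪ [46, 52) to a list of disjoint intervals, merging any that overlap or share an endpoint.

[41, 63)

[42, 49) overlaps/touches [41, 63) → extend to [41, 63).
[43, 60) overlaps/touches [41, 63) → extend to [41, 63).
[44, 50) overlaps/touches [41, 63) → extend to [41, 63).
[46, 52) overlaps/touches [41, 63) → extend to [41, 63).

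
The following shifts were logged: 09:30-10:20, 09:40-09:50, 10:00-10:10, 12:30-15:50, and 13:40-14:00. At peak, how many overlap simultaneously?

At 09:40, 2 of the intervals are simultaneously active.
No point has more.

2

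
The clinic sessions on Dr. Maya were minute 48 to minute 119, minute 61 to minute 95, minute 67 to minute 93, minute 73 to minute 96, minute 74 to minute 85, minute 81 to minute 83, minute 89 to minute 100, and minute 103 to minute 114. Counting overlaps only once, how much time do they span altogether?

71 minutes

Merged: minute 48 to minute 119.
Length: 71 minutes.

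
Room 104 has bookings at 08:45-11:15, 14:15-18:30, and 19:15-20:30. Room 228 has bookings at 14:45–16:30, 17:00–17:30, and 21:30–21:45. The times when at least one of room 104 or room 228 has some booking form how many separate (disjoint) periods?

4

A ∪ B = 08:45-11:15, 14:15-18:30, 19:15-20:30, 21:30-21:45.
That is 4 disjoint pieces.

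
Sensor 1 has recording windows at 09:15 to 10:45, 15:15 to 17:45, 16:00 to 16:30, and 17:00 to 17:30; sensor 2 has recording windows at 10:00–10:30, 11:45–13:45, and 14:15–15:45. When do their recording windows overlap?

Merge the first list: 09:15–10:45, 15:15–17:45.
09:15–10:45 meets the second set on 10:00–10:30.
15:15–17:45 meets the second set on 15:15–15:45.

10:00–10:30, 15:15–15:45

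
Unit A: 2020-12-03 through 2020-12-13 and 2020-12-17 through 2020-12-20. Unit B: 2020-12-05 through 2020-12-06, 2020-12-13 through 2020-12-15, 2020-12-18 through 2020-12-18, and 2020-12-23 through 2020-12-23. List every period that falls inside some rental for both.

2020-12-05 through 2020-12-06, 2020-12-13 through 2020-12-13, 2020-12-18 through 2020-12-18

2020-12-03 through 2020-12-13 overlaps B on 2020-12-05 through 2020-12-06, 2020-12-13 through 2020-12-13.
2020-12-17 through 2020-12-20 overlaps B on 2020-12-18 through 2020-12-18.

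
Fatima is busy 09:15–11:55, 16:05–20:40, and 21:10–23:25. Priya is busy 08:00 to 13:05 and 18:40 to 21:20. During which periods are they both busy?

09:15–11:55, 18:40–20:40, 21:10–21:20

09:15–11:55 meets the second set on 09:15–11:55.
16:05–20:40 meets the second set on 18:40–20:40.
21:10–23:25 meets the second set on 21:10–21:20.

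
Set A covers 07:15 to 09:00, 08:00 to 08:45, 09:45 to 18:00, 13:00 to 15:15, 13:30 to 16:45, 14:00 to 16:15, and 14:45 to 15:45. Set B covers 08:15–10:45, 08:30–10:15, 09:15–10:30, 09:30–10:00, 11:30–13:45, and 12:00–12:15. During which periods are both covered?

08:15-09:00, 09:45-10:45, 11:30-13:45

A, merged: 07:15-09:00, 09:45-18:00.
B, merged: 08:15-10:45, 11:30-13:45.
07:15-09:00 meets the second set on 08:15-09:00.
09:45-18:00 meets the second set on 09:45-10:45, 11:30-13:45.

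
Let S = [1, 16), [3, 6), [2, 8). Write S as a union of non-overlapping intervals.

Sort by start: [1, 16), [2, 8), [3, 6).
[2, 8) overlaps/touches [1, 16) → extend to [1, 16).
[3, 6) overlaps/touches [1, 16) → extend to [1, 16).

[1, 16)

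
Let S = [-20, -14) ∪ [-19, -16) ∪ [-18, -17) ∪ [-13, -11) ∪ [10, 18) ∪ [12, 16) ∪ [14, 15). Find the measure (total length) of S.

16

Merged: [-20, -14), [-13, -11), [10, 18).
Lengths: 6 + 2 + 8 = 16.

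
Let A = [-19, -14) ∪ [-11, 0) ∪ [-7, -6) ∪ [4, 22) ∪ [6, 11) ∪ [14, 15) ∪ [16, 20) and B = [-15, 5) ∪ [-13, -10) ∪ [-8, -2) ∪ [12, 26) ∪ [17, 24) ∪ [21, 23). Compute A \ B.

Merge the first list: [-19, -14), [-11, 0), [4, 22).
Merge the second list: [-15, 5), [12, 26).
[-19, -14) minus B → [-19, -15).
[-11, 0): fully covered by B → removed.
[4, 22) minus B → [5, 12).

[-19, -15) ∪ [5, 12)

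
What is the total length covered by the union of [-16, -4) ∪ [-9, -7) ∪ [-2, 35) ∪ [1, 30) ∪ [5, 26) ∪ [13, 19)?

49

Merged: [-16, -4), [-2, 35).
Lengths: 12 + 37 = 49.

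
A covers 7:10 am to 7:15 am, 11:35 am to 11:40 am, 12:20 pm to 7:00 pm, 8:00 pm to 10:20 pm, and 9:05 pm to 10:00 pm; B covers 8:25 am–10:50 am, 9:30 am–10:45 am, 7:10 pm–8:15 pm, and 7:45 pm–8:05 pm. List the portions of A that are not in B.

7:10 am–7:15 am, 11:35 am–11:40 am, 12:20 pm–7:00 pm, 8:15 pm–10:20 pm

Merge the first list: 7:10 am–7:15 am, 11:35 am–11:40 am, 12:20 pm–7:00 pm, 8:00 pm–10:20 pm.
Merge the second list: 8:25 am–10:50 am, 7:10 pm–8:15 pm.
7:10 am–7:15 am is untouched.
11:35 am–11:40 am is untouched.
12:20 pm–7:00 pm is untouched.
8:00 pm–10:20 pm with B removed leaves 8:15 pm–10:20 pm.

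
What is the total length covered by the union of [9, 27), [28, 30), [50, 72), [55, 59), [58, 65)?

42

Merged: [9, 27), [28, 30), [50, 72).
Lengths: 18 + 2 + 22 = 42.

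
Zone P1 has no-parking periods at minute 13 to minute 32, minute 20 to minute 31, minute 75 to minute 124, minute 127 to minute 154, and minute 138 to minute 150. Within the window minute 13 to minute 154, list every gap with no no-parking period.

After merging, the occupied span is minute 13 to minute 32, minute 75 to minute 124, minute 127 to minute 154.
Complement within minute 13 to minute 154: minute 32 to minute 75, minute 124 to minute 127.

minute 32 to minute 75, minute 124 to minute 127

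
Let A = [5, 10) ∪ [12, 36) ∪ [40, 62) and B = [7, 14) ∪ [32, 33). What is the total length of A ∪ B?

53

A ∪ B = [5, 36), [40, 62).
Total: 31 + 22 = 53.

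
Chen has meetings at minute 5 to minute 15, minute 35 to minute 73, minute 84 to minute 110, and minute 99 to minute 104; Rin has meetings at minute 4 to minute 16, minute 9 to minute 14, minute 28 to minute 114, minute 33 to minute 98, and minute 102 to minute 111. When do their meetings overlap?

minute 5 to minute 15, minute 35 to minute 73, minute 84 to minute 110

First set merges to minute 5 to minute 15, minute 35 to minute 73, minute 84 to minute 110.
Second set merges to minute 4 to minute 16, minute 28 to minute 114.
minute 5 to minute 15 overlaps B on minute 5 to minute 15.
minute 35 to minute 73 overlaps B on minute 35 to minute 73.
minute 84 to minute 110 overlaps B on minute 84 to minute 110.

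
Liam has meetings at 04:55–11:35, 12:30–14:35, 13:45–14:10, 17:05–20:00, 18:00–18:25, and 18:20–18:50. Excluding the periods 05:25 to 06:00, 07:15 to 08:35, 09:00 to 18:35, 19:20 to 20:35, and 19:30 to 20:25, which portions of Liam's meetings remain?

04:55–05:25, 06:00–07:15, 08:35–09:00, 18:35–19:20

A, merged: 04:55–11:35, 12:30–14:35, 17:05–20:00.
B, merged: 05:25–06:00, 07:15–08:35, 09:00–18:35, 19:20–20:35.
04:55–11:35 \ B = 04:55–05:25, 06:00–07:15, 08:35–09:00.
12:30–14:35: entirely removed.
17:05–20:00 \ B = 18:35–19:20.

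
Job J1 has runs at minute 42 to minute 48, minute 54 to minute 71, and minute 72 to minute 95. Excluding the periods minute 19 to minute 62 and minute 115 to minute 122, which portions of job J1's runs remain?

minute 42 to minute 48: entirely removed.
minute 54 to minute 71 \ B = minute 62 to minute 71.
minute 72 to minute 95: nothing removed.

minute 62 to minute 71, minute 72 to minute 95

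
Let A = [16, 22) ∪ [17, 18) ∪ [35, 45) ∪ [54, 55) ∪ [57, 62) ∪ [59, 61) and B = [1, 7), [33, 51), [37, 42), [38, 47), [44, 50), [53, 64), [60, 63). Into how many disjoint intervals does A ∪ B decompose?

A, merged: [16, 22), [35, 45), [54, 55), [57, 62).
B, merged: [1, 7), [33, 51), [53, 64).
A ∪ B = [1, 7), [16, 22), [33, 51), [53, 64).
That is 4 disjoint pieces.

4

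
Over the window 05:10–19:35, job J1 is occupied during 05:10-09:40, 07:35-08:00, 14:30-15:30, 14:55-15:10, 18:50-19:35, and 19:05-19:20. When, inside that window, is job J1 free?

The merged coverage is 05:10–09:40, 14:30–15:30, 18:50–19:35.
Uncovered inside 05:10–19:35: 09:40–14:30, 15:30–18:50.

09:40–14:30, 15:30–18:50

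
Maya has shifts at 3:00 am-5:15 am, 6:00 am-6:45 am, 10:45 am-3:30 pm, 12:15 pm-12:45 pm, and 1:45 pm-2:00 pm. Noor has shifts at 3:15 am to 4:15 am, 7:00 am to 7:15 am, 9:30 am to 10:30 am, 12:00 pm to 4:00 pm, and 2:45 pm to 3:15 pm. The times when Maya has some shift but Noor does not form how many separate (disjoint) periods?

Merge the first list: 3:00 am-5:15 am, 6:00 am-6:45 am, 10:45 am-3:30 pm.
Merge the second list: 3:15 am-4:15 am, 7:00 am-7:15 am, 9:30 am-10:30 am, 12:00 pm-4:00 pm.
A \ B = 3:00 am-3:15 am, 4:15 am-5:15 am, 6:00 am-6:45 am, 10:45 am-12:00 pm.
That is 4 disjoint pieces.

4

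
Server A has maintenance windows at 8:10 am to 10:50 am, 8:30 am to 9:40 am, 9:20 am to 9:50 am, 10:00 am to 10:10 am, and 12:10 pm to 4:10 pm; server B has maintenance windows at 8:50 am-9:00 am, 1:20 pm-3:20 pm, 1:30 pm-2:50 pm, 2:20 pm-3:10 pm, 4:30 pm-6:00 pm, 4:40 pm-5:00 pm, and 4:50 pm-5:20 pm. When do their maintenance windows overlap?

8:50 am–9:00 am, 1:20 pm–3:20 pm

A, merged: 8:10 am–10:50 am, 12:10 pm–4:10 pm.
B, merged: 8:50 am–9:00 am, 1:20 pm–3:20 pm, 4:30 pm–6:00 pm.
8:10 am–10:50 am ∩ B → 8:50 am–9:00 am.
12:10 pm–4:10 pm ∩ B → 1:20 pm–3:20 pm.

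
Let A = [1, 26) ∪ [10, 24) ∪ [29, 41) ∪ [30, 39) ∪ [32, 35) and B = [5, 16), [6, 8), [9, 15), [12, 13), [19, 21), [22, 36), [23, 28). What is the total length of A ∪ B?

A, merged: [1, 26), [29, 41).
B, merged: [5, 16), [19, 21), [22, 36).
A ∪ B = [1, 41).
Total: 40.

40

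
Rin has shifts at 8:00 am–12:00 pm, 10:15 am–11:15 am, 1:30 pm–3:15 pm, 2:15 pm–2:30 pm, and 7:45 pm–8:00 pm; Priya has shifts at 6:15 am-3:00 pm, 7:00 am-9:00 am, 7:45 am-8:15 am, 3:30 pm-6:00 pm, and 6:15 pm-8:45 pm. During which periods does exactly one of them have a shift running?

Merge the first list: 8:00 am–12:00 pm, 1:30 pm–3:15 pm, 7:45 pm–8:00 pm.
Merge the second list: 6:15 am–3:00 pm, 3:30 pm–6:00 pm, 6:15 pm–8:45 pm.
Only in the first: 3:00 pm–3:15 pm.
Only in the second: 6:15 am–8:00 am, 12:00 pm–1:30 pm, 3:30 pm–6:00 pm, 6:15 pm–7:45 pm, 8:00 pm–8:45 pm.
Together these are the periods covered by exactly one.

6:15 am–8:00 am, 12:00 pm–1:30 pm, 3:00 pm–3:15 pm, 3:30 pm–6:00 pm, 6:15 pm–7:45 pm, 8:00 pm–8:45 pm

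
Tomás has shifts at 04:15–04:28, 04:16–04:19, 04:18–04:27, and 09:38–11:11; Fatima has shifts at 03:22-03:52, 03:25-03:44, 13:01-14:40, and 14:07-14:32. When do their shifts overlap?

none

Merge the first list: 04:15–04:28, 09:38–11:11.
Merge the second list: 03:22–03:52, 13:01–14:40.
04:15–04:28 falls entirely outside B.
09:38–11:11 falls entirely outside B.
No overlap.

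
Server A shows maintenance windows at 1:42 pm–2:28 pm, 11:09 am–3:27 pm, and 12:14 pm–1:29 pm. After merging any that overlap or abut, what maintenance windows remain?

11:09 am-3:27 pm

Sort by start: 11:09 am-3:27 pm, 12:14 pm-1:29 pm, 1:42 pm-2:28 pm.
12:14 pm-1:29 pm overlaps/touches 11:09 am-3:27 pm → extend to 11:09 am-3:27 pm.
1:42 pm-2:28 pm overlaps/touches 11:09 am-3:27 pm → extend to 11:09 am-3:27 pm.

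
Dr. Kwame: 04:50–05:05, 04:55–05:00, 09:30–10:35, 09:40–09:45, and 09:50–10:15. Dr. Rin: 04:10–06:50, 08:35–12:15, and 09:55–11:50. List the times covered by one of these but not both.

04:10–04:50, 05:05–06:50, 08:35–09:30, 10:35–12:15

First set merges to 04:50–05:05, 09:30–10:35.
Second set merges to 04:10–06:50, 08:35–12:15.
A but not B: none.
B but not A: 04:10–04:50, 05:05–06:50, 08:35–09:30, 10:35–12:15.
Combining gives A △ B.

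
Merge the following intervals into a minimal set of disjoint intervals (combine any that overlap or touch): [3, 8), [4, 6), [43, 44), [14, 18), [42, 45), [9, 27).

[3, 8) ∪ [9, 27) ∪ [42, 45)

Sort by start: [3, 8), [4, 6), [9, 27), [14, 18), [42, 45), [43, 44).
[4, 6) overlaps/touches [3, 8) → extend to [3, 8).
[9, 27) is disjoint → start new block.
[14, 18) overlaps/touches [9, 27) → extend to [9, 27).
[42, 45) is disjoint → start new block.
[43, 44) overlaps/touches [42, 45) → extend to [42, 45).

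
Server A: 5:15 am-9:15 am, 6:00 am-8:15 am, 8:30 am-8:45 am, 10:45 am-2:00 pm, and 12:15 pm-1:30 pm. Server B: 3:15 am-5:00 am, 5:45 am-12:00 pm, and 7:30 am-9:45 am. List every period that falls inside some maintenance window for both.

A, merged: 5:15 am-9:15 am, 10:45 am-2:00 pm.
B, merged: 3:15 am-5:00 am, 5:45 am-12:00 pm.
5:15 am-9:15 am overlaps B on 5:45 am-9:15 am.
10:45 am-2:00 pm overlaps B on 10:45 am-12:00 pm.

5:45 am-9:15 am, 10:45 am-12:00 pm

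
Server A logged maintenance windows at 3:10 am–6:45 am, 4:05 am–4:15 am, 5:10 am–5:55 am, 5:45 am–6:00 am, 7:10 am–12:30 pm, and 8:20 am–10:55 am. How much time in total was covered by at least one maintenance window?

Merged: 3:10 am-6:45 am, 7:10 am-12:30 pm.
Lengths: 3 h 35 min + 5 h 20 min = 8 h 55 min.

8 h 55 min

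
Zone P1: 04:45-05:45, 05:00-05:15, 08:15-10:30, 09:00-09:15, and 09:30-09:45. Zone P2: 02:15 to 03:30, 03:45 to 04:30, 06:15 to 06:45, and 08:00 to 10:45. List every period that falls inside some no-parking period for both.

A, merged: 04:45-05:45, 08:15-10:30.
04:45-05:45 falls entirely outside B.
08:15-10:30 overlaps B on 08:15-10:30.

08:15-10:30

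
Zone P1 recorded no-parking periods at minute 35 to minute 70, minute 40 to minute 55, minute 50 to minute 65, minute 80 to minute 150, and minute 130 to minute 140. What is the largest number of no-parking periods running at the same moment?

3

At minute 50, 3 of the intervals are simultaneously active.
No point has more.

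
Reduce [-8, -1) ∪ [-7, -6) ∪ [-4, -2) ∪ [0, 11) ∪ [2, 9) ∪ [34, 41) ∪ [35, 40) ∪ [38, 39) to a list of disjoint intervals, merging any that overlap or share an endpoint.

[-8, -1) ∪ [0, 11) ∪ [34, 41)

[-7, -6) overlaps/touches [-8, -1) → extend to [-8, -1).
[-4, -2) overlaps/touches [-8, -1) → extend to [-8, -1).
[0, 11) is disjoint → start new block.
[2, 9) overlaps/touches [0, 11) → extend to [0, 11).
[34, 41) is disjoint → start new block.
[35, 40) overlaps/touches [34, 41) → extend to [34, 41).
[38, 39) overlaps/touches [34, 41) → extend to [34, 41).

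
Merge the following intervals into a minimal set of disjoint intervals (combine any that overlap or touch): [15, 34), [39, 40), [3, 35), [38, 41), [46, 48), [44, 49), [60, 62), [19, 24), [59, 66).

Sort by start: [3, 35), [15, 34), [19, 24), [38, 41), [39, 40), [44, 49), [46, 48), [59, 66), [60, 62).
[15, 34) overlaps/touches [3, 35) → extend to [3, 35).
[19, 24) overlaps/touches [3, 35) → extend to [3, 35).
[38, 41) is disjoint → start new block.
[39, 40) overlaps/touches [38, 41) → extend to [38, 41).
[44, 49) is disjoint → start new block.
[46, 48) overlaps/touches [44, 49) → extend to [44, 49).
[59, 66) is disjoint → start new block.
[60, 62) overlaps/touches [59, 66) → extend to [59, 66).

[3, 35) ∪ [38, 41) ∪ [44, 49) ∪ [59, 66)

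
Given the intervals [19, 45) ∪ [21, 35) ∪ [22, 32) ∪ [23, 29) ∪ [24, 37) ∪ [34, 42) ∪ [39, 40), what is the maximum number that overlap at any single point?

5

Walk the sorted start/end points keeping a running depth.
The depth first hits 5 at 24.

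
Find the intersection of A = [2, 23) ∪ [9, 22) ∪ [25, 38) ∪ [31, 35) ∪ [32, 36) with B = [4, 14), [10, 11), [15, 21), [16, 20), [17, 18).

First set merges to [2, 23), [25, 38).
Second set merges to [4, 14), [15, 21).
[2, 23) ∩ B → [4, 14), [15, 21).
[25, 38) meets no B interval.

[4, 14) ∪ [15, 21)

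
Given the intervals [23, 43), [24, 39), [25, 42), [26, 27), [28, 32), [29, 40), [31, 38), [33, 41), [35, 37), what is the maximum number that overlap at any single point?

7

Walk the sorted start/end points keeping a running depth.
The depth first hits 7 at 35.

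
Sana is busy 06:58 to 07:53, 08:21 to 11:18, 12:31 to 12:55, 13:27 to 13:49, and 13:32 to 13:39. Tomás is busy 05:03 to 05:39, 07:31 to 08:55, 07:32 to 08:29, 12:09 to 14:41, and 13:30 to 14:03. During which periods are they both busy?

07:31–07:53, 08:21–08:55, 12:31–12:55, 13:27–13:49

A, merged: 06:58–07:53, 08:21–11:18, 12:31–12:55, 13:27–13:49.
B, merged: 05:03–05:39, 07:31–08:55, 12:09–14:41.
06:58–07:53 meets the second set on 07:31–07:53.
08:21–11:18 meets the second set on 08:21–08:55.
12:31–12:55 meets the second set on 12:31–12:55.
13:27–13:49 meets the second set on 13:27–13:49.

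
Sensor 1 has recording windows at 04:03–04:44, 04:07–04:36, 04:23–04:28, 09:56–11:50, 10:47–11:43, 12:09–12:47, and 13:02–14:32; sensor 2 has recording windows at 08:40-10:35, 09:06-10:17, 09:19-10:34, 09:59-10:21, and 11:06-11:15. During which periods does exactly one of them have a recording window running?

04:03-04:44, 08:40-09:56, 10:35-11:06, 11:15-11:50, 12:09-12:47, 13:02-14:32

Merge the first list: 04:03-04:44, 09:56-11:50, 12:09-12:47, 13:02-14:32.
Merge the second list: 08:40-10:35, 11:06-11:15.
Only in the first: 04:03-04:44, 10:35-11:06, 11:15-11:50, 12:09-12:47, 13:02-14:32.
Only in the second: 08:40-09:56.
Together these are the periods covered by exactly one.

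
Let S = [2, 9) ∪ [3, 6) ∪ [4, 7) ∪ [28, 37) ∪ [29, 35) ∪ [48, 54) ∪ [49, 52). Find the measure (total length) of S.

Merged: [2, 9), [28, 37), [48, 54).
Lengths: 7 + 9 + 6 = 22.

22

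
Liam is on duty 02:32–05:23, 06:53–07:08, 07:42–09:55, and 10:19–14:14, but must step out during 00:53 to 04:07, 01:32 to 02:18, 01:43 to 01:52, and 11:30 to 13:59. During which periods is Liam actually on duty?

Merge the second list: 00:53–04:07, 11:30–13:59.
02:32–05:23 \ B = 04:07–05:23.
06:53–07:08: nothing removed.
07:42–09:55: nothing removed.
10:19–14:14 \ B = 10:19–11:30, 13:59–14:14.

04:07–05:23, 06:53–07:08, 07:42–09:55, 10:19–11:30, 13:59–14:14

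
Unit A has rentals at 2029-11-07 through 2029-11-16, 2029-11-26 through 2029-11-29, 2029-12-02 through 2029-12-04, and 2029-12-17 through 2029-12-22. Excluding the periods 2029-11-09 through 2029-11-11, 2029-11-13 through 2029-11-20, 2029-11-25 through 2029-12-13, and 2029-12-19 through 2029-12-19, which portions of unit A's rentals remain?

2029-11-07 through 2029-11-16 with B removed leaves 2029-11-07 through 2029-11-08, 2029-11-12 through 2029-11-12.
2029-11-26 through 2029-11-29 lies entirely inside B → drops out.
2029-12-02 through 2029-12-04 lies entirely inside B → drops out.
2029-12-17 through 2029-12-22 with B removed leaves 2029-12-17 through 2029-12-18, 2029-12-20 through 2029-12-22.

2029-11-07 through 2029-11-08, 2029-11-12 through 2029-11-12, 2029-12-17 through 2029-12-18, 2029-12-20 through 2029-12-22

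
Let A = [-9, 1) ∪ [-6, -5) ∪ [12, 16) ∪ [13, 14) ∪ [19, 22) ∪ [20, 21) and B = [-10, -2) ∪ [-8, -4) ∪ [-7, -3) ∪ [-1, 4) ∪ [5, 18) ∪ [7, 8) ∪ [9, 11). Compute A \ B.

[-2, -1) ∪ [19, 22)

First set merges to [-9, 1), [12, 16), [19, 22).
Second set merges to [-10, -2), [-1, 4), [5, 18).
[-9, 1) minus B → [-2, -1).
[12, 16): fully covered by B → removed.
[19, 22): no B overlap → unchanged.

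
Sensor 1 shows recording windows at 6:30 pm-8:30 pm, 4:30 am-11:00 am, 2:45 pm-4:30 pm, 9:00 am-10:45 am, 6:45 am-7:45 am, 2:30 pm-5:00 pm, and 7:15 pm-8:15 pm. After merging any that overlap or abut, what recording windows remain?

Sort by start: 4:30 am–11:00 am, 6:45 am–7:45 am, 9:00 am–10:45 am, 2:30 pm–5:00 pm, 2:45 pm–4:30 pm, 6:30 pm–8:30 pm, 7:15 pm–8:15 pm.
6:45 am–7:45 am overlaps/touches 4:30 am–11:00 am → extend to 4:30 am–11:00 am.
9:00 am–10:45 am overlaps/touches 4:30 am–11:00 am → extend to 4:30 am–11:00 am.
2:30 pm–5:00 pm is disjoint → start new block.
2:45 pm–4:30 pm overlaps/touches 2:30 pm–5:00 pm → extend to 2:30 pm–5:00 pm.
6:30 pm–8:30 pm is disjoint → start new block.
7:15 pm–8:15 pm overlaps/touches 6:30 pm–8:30 pm → extend to 6:30 pm–8:30 pm.

4:30 am–11:00 am, 2:30 pm–5:00 pm, 6:30 pm–8:30 pm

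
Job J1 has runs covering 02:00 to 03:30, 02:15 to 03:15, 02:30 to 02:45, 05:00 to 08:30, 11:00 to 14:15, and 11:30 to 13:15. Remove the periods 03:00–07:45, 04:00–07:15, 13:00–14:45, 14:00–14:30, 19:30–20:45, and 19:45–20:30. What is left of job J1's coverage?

02:00–03:00, 07:45–08:30, 11:00–13:00

A, merged: 02:00–03:30, 05:00–08:30, 11:00–14:15.
B, merged: 03:00–07:45, 13:00–14:45, 19:30–20:45.
02:00–03:30 with B removed leaves 02:00–03:00.
05:00–08:30 with B removed leaves 07:45–08:30.
11:00–14:15 with B removed leaves 11:00–13:00.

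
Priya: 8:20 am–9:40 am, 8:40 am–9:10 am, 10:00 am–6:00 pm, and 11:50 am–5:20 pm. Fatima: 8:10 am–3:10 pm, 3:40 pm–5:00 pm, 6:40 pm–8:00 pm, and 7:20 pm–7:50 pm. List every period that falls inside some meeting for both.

First set merges to 8:20 am–9:40 am, 10:00 am–6:00 pm.
Second set merges to 8:10 am–3:10 pm, 3:40 pm–5:00 pm, 6:40 pm–8:00 pm.
8:20 am–9:40 am meets the second set on 8:20 am–9:40 am.
10:00 am–6:00 pm meets the second set on 10:00 am–3:10 pm, 3:40 pm–5:00 pm.

8:20 am–9:40 am, 10:00 am–3:10 pm, 3:40 pm–5:00 pm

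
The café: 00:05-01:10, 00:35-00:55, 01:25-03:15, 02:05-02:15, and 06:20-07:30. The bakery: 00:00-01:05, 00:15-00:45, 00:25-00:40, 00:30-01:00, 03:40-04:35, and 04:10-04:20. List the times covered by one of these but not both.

00:00–00:05, 01:05–01:10, 01:25–03:15, 03:40–04:35, 06:20–07:30

Merge the first list: 00:05–01:10, 01:25–03:15, 06:20–07:30.
Merge the second list: 00:00–01:05, 03:40–04:35.
A but not B: 01:05–01:10, 01:25–03:15, 06:20–07:30.
B but not A: 00:00–00:05, 03:40–04:35.
Combining gives A △ B.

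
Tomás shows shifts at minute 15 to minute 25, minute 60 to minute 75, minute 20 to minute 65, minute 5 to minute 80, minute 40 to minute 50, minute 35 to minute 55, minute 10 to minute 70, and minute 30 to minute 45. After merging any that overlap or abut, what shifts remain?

minute 5 to minute 80

Sort by start: minute 5 to minute 80, minute 10 to minute 70, minute 15 to minute 25, minute 20 to minute 65, minute 30 to minute 45, minute 35 to minute 55, minute 40 to minute 50, minute 60 to minute 75.
minute 10 to minute 70 overlaps/touches minute 5 to minute 80 → extend to minute 5 to minute 80.
minute 15 to minute 25 overlaps/touches minute 5 to minute 80 → extend to minute 5 to minute 80.
minute 20 to minute 65 overlaps/touches minute 5 to minute 80 → extend to minute 5 to minute 80.
minute 30 to minute 45 overlaps/touches minute 5 to minute 80 → extend to minute 5 to minute 80.
minute 35 to minute 55 overlaps/touches minute 5 to minute 80 → extend to minute 5 to minute 80.
minute 40 to minute 50 overlaps/touches minute 5 to minute 80 → extend to minute 5 to minute 80.
minute 60 to minute 75 overlaps/touches minute 5 to minute 80 → extend to minute 5 to minute 80.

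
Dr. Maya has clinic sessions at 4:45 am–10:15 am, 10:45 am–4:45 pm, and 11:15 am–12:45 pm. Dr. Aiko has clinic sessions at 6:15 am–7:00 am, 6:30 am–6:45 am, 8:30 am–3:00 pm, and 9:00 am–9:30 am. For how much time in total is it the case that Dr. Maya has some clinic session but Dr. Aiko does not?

4 h 45 min

Merge the first list: 4:45 am-10:15 am, 10:45 am-4:45 pm.
Merge the second list: 6:15 am-7:00 am, 8:30 am-3:00 pm.
A \ B = 4:45 am-6:15 am, 7:00 am-8:30 am, 3:00 pm-4:45 pm.
Total: 1 h 30 min + 1 h 30 min + 1 h 45 min = 4 h 45 min.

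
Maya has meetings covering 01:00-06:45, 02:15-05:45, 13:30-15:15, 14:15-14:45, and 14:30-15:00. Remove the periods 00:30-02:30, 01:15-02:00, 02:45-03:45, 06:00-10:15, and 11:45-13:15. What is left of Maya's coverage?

02:30–02:45, 03:45–06:00, 13:30–15:15

A, merged: 01:00–06:45, 13:30–15:15.
B, merged: 00:30–02:30, 02:45–03:45, 06:00–10:15, 11:45–13:15.
01:00–06:45 \ B = 02:30–02:45, 03:45–06:00.
13:30–15:15: nothing removed.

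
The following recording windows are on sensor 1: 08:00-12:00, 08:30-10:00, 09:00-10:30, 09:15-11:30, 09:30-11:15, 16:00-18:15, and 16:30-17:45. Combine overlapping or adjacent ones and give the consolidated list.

08:30–10:00 overlaps/touches 08:00–12:00 → extend to 08:00–12:00.
09:00–10:30 overlaps/touches 08:00–12:00 → extend to 08:00–12:00.
09:15–11:30 overlaps/touches 08:00–12:00 → extend to 08:00–12:00.
09:30–11:15 overlaps/touches 08:00–12:00 → extend to 08:00–12:00.
16:00–18:15 is disjoint → start new block.
16:30–17:45 overlaps/touches 16:00–18:15 → extend to 16:00–18:15.

08:00–12:00, 16:00–18:15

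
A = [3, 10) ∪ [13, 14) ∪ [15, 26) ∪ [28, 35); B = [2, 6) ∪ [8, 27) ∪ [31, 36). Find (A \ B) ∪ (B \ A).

A \ B = [6, 8), [28, 31).
B \ A = [2, 3), [10, 13), [14, 15), [26, 27), [35, 36).
Union of the two gives the symmetric difference.

[2, 3) ∪ [6, 8) ∪ [10, 13) ∪ [14, 15) ∪ [26, 27) ∪ [28, 31) ∪ [35, 36)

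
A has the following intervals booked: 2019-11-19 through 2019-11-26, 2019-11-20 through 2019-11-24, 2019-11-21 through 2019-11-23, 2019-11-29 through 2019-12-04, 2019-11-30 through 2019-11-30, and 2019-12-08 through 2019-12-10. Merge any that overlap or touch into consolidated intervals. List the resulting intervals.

2019-11-20 through 2019-11-24 overlaps/touches 2019-11-19 through 2019-11-26 → extend to 2019-11-19 through 2019-11-26.
2019-11-21 through 2019-11-23 overlaps/touches 2019-11-19 through 2019-11-26 → extend to 2019-11-19 through 2019-11-26.
2019-11-29 through 2019-12-04 is disjoint → start new block.
2019-11-30 through 2019-11-30 overlaps/touches 2019-11-29 through 2019-12-04 → extend to 2019-11-29 through 2019-12-04.
2019-12-08 through 2019-12-10 is disjoint → start new block.

2019-11-19 through 2019-11-26, 2019-11-29 through 2019-12-04, 2019-12-08 through 2019-12-10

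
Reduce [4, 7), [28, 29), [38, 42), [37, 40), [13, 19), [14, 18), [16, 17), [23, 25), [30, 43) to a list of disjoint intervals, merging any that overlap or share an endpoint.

[4, 7) ∪ [13, 19) ∪ [23, 25) ∪ [28, 29) ∪ [30, 43)

Sort by start: [4, 7), [13, 19), [14, 18), [16, 17), [23, 25), [28, 29), [30, 43), [37, 40), [38, 42).
[13, 19) is disjoint → start new block.
[14, 18) overlaps/touches [13, 19) → extend to [13, 19).
[16, 17) overlaps/touches [13, 19) → extend to [13, 19).
[23, 25) is disjoint → start new block.
[28, 29) is disjoint → start new block.
[30, 43) is disjoint → start new block.
[37, 40) overlaps/touches [30, 43) → extend to [30, 43).
[38, 42) overlaps/touches [30, 43) → extend to [30, 43).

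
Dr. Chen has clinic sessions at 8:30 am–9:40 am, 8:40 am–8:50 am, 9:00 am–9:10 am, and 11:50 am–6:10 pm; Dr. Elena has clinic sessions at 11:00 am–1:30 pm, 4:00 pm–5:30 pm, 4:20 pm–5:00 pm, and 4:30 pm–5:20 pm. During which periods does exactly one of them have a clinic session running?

Merge the first list: 8:30 am–9:40 am, 11:50 am–6:10 pm.
Merge the second list: 11:00 am–1:30 pm, 4:00 pm–5:30 pm.
Only in the first: 8:30 am–9:40 am, 1:30 pm–4:00 pm, 5:30 pm–6:10 pm.
Only in the second: 11:00 am–11:50 am.
Together these are the periods covered by exactly one.

8:30 am–9:40 am, 11:00 am–11:50 am, 1:30 pm–4:00 pm, 5:30 pm–6:10 pm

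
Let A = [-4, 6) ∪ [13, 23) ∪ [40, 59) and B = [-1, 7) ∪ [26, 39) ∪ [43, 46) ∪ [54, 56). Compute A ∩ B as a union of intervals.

[-1, 6) ∪ [43, 46) ∪ [54, 56)

[-4, 6) meets the second set on [-1, 6).
[13, 23): no overlap with the second set.
[40, 59) meets the second set on [43, 46), [54, 56).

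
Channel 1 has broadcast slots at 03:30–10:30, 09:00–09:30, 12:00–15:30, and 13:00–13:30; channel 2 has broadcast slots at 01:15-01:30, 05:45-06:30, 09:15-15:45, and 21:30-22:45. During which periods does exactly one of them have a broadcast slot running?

Merge the first list: 03:30–10:30, 12:00–15:30.
Only in the first: 03:30–05:45, 06:30–09:15.
Only in the second: 01:15–01:30, 10:30–12:00, 15:30–15:45, 21:30–22:45.
Together these are the periods covered by exactly one.

01:15–01:30, 03:30–05:45, 06:30–09:15, 10:30–12:00, 15:30–15:45, 21:30–22:45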